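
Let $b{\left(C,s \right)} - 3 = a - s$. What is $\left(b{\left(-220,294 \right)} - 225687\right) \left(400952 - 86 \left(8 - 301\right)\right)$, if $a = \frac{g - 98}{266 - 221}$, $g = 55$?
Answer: $-96300931910$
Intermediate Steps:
$a = - \frac{43}{45}$ ($a = \frac{55 - 98}{266 - 221} = - \frac{43}{45} \approx -0.95556$)
$b{\left(C,s \right)} = \frac{92}{45} - s$ ($b{\left(C,s \right)} = 3 - \left(\frac{43}{45} + s\right) = \frac{92}{45} - s$)
$\left(b{\left(-220,294 \right)} - 225687\right) \left(400952 - 86 \left(8 - 301\right)\right) = \left(\left(\frac{92}{45} - 294\right) - 225687\right) \left(400952 - 86 \left(8 - 301\right)\right) = \left(\left(\frac{92}{45} - 294\right) - 225687\right) \left(400952 - -25198\right) = \left(- \frac{13138}{45} - 225687\right) \left(400952 + 25198\right) = \left(- \frac{10169053}{45}\right) 426150 = -96300931910$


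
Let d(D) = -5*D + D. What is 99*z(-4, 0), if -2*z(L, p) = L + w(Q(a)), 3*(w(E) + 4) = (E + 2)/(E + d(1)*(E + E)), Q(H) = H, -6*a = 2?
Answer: 5379/14 ≈ 384.21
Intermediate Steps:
a = -⅓ (a = -⅙*2 = -⅓ ≈ -0.33333)
d(D) = -4*D
w(E) = -4 - (2 + E)/(21*E) (w(E) = -4 + ((E + 2)/(E + (-4*1)*(E + E)))/3 = -4 + ((2 + E)/(E - 8*E))/3 = -4 + ((2 + E)/((-7*E)))/3 = -4 + ((2 + E)*(-1/(7*E)))/3 = -4 + (-(2 + E)/(7*E))/3 = -4 - (2 + E)/(21*E))
z(L, p) = 79/42 - L/2 (z(L, p) = -(L + (-2 - 85*(-⅓))/(21*(-⅓)))/2 = -(L + (1/21)*(-3)*(-2 + 85/3))/2 = -(L + (1/21)*(-3)*(79/3))/2 = -(L - 79/21)/2 = -(-79/21 + L)/2 = 79/42 - L/2)
99*z(-4, 0) = 99*(79/42 - ½*(-4)) = 99*(79/42 + 2) = 99*(163/42) = 5379/14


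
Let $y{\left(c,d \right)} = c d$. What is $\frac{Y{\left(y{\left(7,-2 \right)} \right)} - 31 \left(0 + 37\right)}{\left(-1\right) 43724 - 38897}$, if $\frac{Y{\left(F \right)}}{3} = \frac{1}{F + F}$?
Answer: $\frac{32119}{2313388} \approx 0.013884$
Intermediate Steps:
$Y{\left(F \right)} = \frac{3}{2 F}$ ($Y{\left(F \right)} = \frac{3}{F + F} = \frac{3}{2 F}$)
$\frac{Y{\left(y{\left(7,-2 \right)} \right)} - 31 \left(0 + 37\right)}{\left(-1\right) 43724 - 38897} = \frac{\frac{3}{2 \cdot 7 \left(-2\right)} - 31 \left(0 + 37\right)}{\left(-1\right) 43724 - 38897} = \frac{\frac{3}{2 \left(-14\right)} - 1147}{-43724 - 38897} = \frac{\frac{3}{2} \left(- \frac{1}{14}\right) - 1147}{-82621} = \left(- \frac{3}{28} - 1147\right) \left(- \frac{1}{82621}\right) = \left(- \frac{32119}{28}\right) \left(- \frac{1}{82621}\right) = \frac{32119}{2313388}$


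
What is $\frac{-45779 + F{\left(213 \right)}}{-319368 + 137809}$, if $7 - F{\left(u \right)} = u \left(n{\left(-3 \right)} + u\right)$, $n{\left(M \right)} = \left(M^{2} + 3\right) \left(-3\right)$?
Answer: $\frac{83473}{181559} \approx 0.45976$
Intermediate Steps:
$n{\left(M \right)} = -9 - 3 M^{2}$ ($n{\left(M \right)} = \left(3 + M^{2}\right) \left(-3\right) = -9 - 3 M^{2}$)
$F{\left(u \right)} = 7 - u \left(-36 + u\right)$ ($F{\left(u \right)} = 7 - u \left(\left(-9 - 3 \left(-3\right)^{2}\right) + u\right) = 7 - u \left(\left(-9 - 27\right) + u\right) = 7 - u \left(-36 + u\right)$)
$\frac{-45779 + F{\left(213 \right)}}{-319368 + 137809} = \frac{-45779 + \left(7 - 213^{2} + 36 \cdot 213\right)}{-319368 + 137809} = \frac{-45779 + \left(7 - 45369 + 7668\right)}{-181559} = \left(-45779 + \left(7 - 45369 + 7668\right)\right) \left(- \frac{1}{181559}\right) = \left(-45779 - 37694\right) \left(- \frac{1}{181559}\right) = \left(-83473\right) \left(- \frac{1}{181559}\right) = \frac{83473}{181559}$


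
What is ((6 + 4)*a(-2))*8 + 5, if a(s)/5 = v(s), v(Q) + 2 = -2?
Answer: -1595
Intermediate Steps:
v(Q) = -4 (v(Q) = -2 - 2 = -4)
a(s) = -20 (a(s) = 5*(-4) = -20)
((6 + 4)*a(-2))*8 + 5 = ((6 + 4)*(-20))*8 + 5 = (10*(-20))*8 + 5 = -200*8 + 5 = -1600 + 5 = -1595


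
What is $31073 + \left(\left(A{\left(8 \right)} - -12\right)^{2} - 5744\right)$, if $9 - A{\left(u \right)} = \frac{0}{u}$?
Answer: $25770$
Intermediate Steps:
$A{\left(u \right)} = 9$ ($A{\left(u \right)} = 9 - \frac{0}{u} = 9 - 0 = 9 + 0 = 9$)
$31073 + \left(\left(A{\left(8 \right)} - -12\right)^{2} - 5744\right) = 31073 + \left(\left(9 - -12\right)^{2} - 5744\right) = 31073 - \left(5744 - \left(9 + 12\right)^{2}\right) = 31073 - \left(5744 - 21^{2}\right) = 31073 + \left(441 - 5744\right) = 31073 - 5303 = 25770$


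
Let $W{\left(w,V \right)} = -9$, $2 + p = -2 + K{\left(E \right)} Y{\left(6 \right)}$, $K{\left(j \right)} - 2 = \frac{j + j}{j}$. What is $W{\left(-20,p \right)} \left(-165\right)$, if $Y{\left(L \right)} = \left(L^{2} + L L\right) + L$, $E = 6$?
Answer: $1485$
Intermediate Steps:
$Y{\left(L \right)} = L + 2 L^{2}$ ($Y{\left(L \right)} = \left(L^{2} + L^{2}\right) + L = 2 L^{2} + L = L + 2 L^{2}$)
$K{\left(j \right)} = 4$ ($K{\left(j \right)} = 2 + \frac{j + j}{j} = 2 + \frac{2 j}{j} = 2 + 2 = 4$)
$p = 308$ ($p = -2 - \left(2 - 4 \cdot 6 \left(1 + 2 \cdot 6\right)\right) = -2 - \left(2 - 4 \cdot 6 \left(1 + 12\right)\right) = -2 - \left(2 - 4 \cdot 6 \cdot 13\right) = -2 + \left(-2 + 4 \cdot 78\right) = -2 + \left(-2 + 312\right) = -2 + 310 = 308$)
$W{\left(-20,p \right)} \left(-165\right) = \left(-9\right) \left(-165\right) = 1485$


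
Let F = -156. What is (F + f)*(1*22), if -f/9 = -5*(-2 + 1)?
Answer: -4422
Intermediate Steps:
f = -45 (f = -(-45)*(-2 + 1) = -(-45)*(-1) = -9*5 = -45)
(F + f)*(1*22) = (-156 - 45)*(1*22) = -201*22 = -4422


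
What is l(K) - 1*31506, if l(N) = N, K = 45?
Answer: -31461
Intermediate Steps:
l(K) - 1*31506 = 45 - 1*31506 = 45 - 31506 = -31461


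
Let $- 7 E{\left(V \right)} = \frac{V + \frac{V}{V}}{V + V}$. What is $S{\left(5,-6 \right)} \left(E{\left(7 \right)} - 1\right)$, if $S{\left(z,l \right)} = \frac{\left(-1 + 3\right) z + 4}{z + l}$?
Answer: $\frac{106}{7} \approx 15.143$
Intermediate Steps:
$E{\left(V \right)} = - \frac{1 + V}{14 V}$ ($E{\left(V \right)} = - \frac{\left(V + \frac{V}{V}\right) \frac{1}{V + V}}{7} = - \frac{\left(V + 1\right) \frac{1}{2 V}}{7} = - \frac{\left(1 + V\right) \frac{1}{2 V}}{7} = - \frac{\frac{1}{2} \frac{1}{V} \left(1 + V\right)}{7} = - \frac{1 + V}{14 V}$)
$S{\left(z,l \right)} = \frac{4 + 2 z}{l + z}$ ($S{\left(z,l \right)} = \frac{2 z + 4}{l + z} = \frac{4 + 2 z}{l + z}$)
$S{\left(5,-6 \right)} \left(E{\left(7 \right)} - 1\right) = \frac{2 \left(2 + 5\right)}{-6 + 5} \left(\frac{-1 - 7}{14 \cdot 7} - 1\right) = 2 \frac{1}{-1} \cdot 7 \left(\frac{1}{14} \cdot \frac{1}{7} \left(-1 - 7\right) - 1\right) = 2 \left(-1\right) 7 \left(\frac{1}{14} \cdot \frac{1}{7} \left(-8\right) - 1\right) = - 14 \left(- \frac{4}{49} - 1\right) = \left(-14\right) \left(- \frac{53}{49}\right) = \frac{106}{7}$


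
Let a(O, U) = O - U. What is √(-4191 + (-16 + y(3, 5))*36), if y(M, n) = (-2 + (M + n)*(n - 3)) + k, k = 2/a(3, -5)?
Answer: I*√4254 ≈ 65.223*I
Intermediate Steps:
k = ¼ (k = 2/(3 - 1*(-5)) = 2/(3 + 5) = 2/8 = 2*(⅛) = ¼ ≈ 0.25000)
y(M, n) = -7/4 + (-3 + n)*(M + n) (y(M, n) = (-2 + (M + n)*(n - 3)) + ¼ = (-2 + (M + n)*(-3 + n)) + ¼ = (-2 + (-3 + n)*(M + n)) + ¼ = -7/4 + (-3 + n)*(M + n))
√(-4191 + (-16 + y(3, 5))*36) = √(-4191 + (-16 + (-7/4 + 5² - 3*3 - 3*5 + 3*5))*36) = √(-4191 + (-16 + (-7/4 + 25 - 9 - 15 + 15))*36) = √(-4191 + (-16 + 57/4)*36) = √(-4191 - 7/4*36) = √(-4191 - 63) = √(-4254) = I*√4254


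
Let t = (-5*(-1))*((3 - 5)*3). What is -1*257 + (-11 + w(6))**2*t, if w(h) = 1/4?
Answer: -29791/8 ≈ -3723.9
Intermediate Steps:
w(h) = 1/4
t = -30 (t = 5*(-2*3) = 5*(-6) = -30)
-1*257 + (-11 + w(6))**2*t = -1*257 + (-11 + 1/4)**2*(-30) = -257 + (-43/4)**2*(-30) = -257 + (1849/16)*(-30) = -257 - 27735/8 = -29791/8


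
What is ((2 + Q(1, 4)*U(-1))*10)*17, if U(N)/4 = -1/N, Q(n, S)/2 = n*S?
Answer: 5780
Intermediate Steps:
Q(n, S) = 2*S*n (Q(n, S) = 2*(n*S) = 2*(S*n) = 2*S*n)
U(N) = -4/N (U(N) = 4*(-1/N) = -4/N)
((2 + Q(1, 4)*U(-1))*10)*17 = ((2 + (2*4*1)*(-4/(-1)))*10)*17 = ((2 + 8*(-4*(-1)))*10)*17 = ((2 + 8*4)*10)*17 = ((2 + 32)*10)*17 = (34*10)*17 = 340*17 = 5780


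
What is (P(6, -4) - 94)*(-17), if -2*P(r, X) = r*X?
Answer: 1394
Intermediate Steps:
P(r, X) = -X*r/2 (P(r, X) = -r*X/2 = -X*r/2)
(P(6, -4) - 94)*(-17) = (-1/2*(-4)*6 - 94)*(-17) = (12 - 94)*(-17) = -82*(-17) = 1394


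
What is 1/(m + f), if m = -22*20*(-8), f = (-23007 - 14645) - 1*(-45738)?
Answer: 1/11606 ≈ 8.6162e-5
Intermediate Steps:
f = 8086 (f = -37652 + 45738 = 8086)
m = 3520 (m = -440*(-8) = 3520)
1/(m + f) = 1/(3520 + 8086) = 1/11606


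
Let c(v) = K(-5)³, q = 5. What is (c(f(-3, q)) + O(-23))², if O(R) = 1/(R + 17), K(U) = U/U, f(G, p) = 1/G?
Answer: 25/36 ≈ 0.69444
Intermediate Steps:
K(U) = 1
O(R) = 1/(17 + R)
c(v) = 1 (c(v) = 1³ = 1)
(c(f(-3, q)) + O(-23))² = (1 + 1/(17 - 23))² = (1 + 1/(-6))² = (1 - ⅙)² = (⅚)² = 25/36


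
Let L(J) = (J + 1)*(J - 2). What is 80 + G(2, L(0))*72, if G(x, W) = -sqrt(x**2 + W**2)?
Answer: 80 - 144*sqrt(2) ≈ -123.65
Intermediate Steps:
L(J) = (1 + J)*(-2 + J)
G(x, W) = -sqrt(W**2 + x**2)
80 + G(2, L(0))*72 = 80 - sqrt((-2 + 0**2 - 1*0)**2 + 2**2)*72 = 80 - sqrt((-2 + 0 + 0)**2 + 4)*72 = 80 - sqrt((-2)**2 + 4)*72 = 80 - sqrt(4 + 4)*72 = 80 - sqrt(8)*72 = 80 - 2*sqrt(2)*72 = 80 - 144*sqrt(2)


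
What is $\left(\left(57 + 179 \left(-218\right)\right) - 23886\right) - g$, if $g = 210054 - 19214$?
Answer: $-253691$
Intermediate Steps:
$g = 190840$
$\left(\left(57 + 179 \left(-218\right)\right) - 23886\right) - g = \left(\left(57 + 179 \left(-218\right)\right) - 23886\right) - 190840 = \left(\left(57 - 39022\right) - 23886\right) - 190840 = \left(-38965 - 23886\right) - 190840 = -62851 - 190840 = -253691$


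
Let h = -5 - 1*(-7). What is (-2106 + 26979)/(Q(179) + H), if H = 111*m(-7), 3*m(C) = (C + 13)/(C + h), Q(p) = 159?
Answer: 41455/191 ≈ 217.04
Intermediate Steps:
h = 2 (h = -5 + 7 = 2)
m(C) = (13 + C)/(3*(2 + C)) (m(C) = ((C + 13)/(C + 2))/3 = ((13 + C)/(2 + C))/3 = (13 + C)/(3*(2 + C)))
H = -222/5 (H = 111*((13 - 7)/(3*(2 - 7))) = 111*((⅓)*6/(-5)) = 111*((⅓)*(-⅕)*6) = 111*(-⅖) = -222/5 ≈ -44.400)
(-2106 + 26979)/(Q(179) + H) = (-2106 + 26979)/(159 - 222/5) = 24873/(573/5) = 24873*(5/573) = 41455/191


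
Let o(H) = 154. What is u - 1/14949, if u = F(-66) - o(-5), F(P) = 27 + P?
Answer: -2885158/14949 ≈ -193.00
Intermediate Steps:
u = -193 (u = (27 - 66) - 1*154 = -39 - 154 = -193)
u - 1/14949 = -193 - 1/14949 = -2885158/14949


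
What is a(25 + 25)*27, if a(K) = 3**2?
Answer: 243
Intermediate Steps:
a(K) = 9
a(25 + 25)*27 = 9*27 = 243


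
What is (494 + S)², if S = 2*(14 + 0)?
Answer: 272484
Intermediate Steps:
S = 28 (S = 2*14 = 28)
(494 + S)² = (494 + 28)² = 522² = 272484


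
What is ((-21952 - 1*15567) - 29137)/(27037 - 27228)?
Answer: 66656/191 ≈ 348.98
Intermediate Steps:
((-21952 - 1*15567) - 29137)/(27037 - 27228) = ((-21952 - 15567) - 29137)/(-191) = (-37519 - 29137)*(-1/191) = -66656*(-1/191) = 66656/191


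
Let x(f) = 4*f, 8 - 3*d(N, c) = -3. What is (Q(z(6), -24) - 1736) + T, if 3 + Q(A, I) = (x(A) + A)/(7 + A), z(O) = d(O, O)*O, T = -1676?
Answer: -98925/29 ≈ -3411.2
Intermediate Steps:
d(N, c) = 11/3 (d(N, c) = 8/3 - ⅓*(-3) = 8/3 + 1 = 11/3)
z(O) = 11*O/3
Q(A, I) = -3 + 5*A/(7 + A) (Q(A, I) = -3 + (4*A + A)/(7 + A) = -3 + (5*A)/(7 + A) = -3 + 5*A/(7 + A))
(Q(z(6), -24) - 1736) + T = ((-21 + 2*((11/3)*6))/(7 + (11/3)*6) - 1736) - 1676 = ((-21 + 2*22)/(7 + 22) - 1736) - 1676 = ((-21 + 44)/29 - 1736) - 1676 = ((1/29)*23 - 1736) - 1676 = (23/29 - 1736) - 1676 = -50321/29 - 1676 = -98925/29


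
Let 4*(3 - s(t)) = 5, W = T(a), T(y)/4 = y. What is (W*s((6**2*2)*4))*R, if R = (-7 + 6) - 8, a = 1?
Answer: -63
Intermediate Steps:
R = -9 (R = -1 - 8 = -9)
T(y) = 4*y
W = 4 (W = 4*1 = 4)
s(t) = 7/4 (s(t) = 3 - 1/4*5 = 3 - 5/4 = 7/4)
(W*s((6**2*2)*4))*R = (4*(7/4))*(-9) = 7*(-9) = -63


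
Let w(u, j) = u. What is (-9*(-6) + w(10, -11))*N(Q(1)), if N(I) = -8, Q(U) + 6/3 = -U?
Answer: -512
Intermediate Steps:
Q(U) = -2 - U
(-9*(-6) + w(10, -11))*N(Q(1)) = (-9*(-6) + 10)*(-8) = (54 + 10)*(-8) = 64*(-8) = -512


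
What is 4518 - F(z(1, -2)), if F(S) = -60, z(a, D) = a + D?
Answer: 4578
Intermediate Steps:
z(a, D) = D + a
4518 - F(z(1, -2)) = 4518 - 1*(-60) = 4518 + 60 = 4578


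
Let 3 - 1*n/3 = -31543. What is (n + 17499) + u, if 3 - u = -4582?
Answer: 116722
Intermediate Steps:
u = 4585 (u = 3 - 1*(-4582) = 3 + 4582 = 4585)
n = 94638 (n = 9 - 3*(-31543) = 9 + 94629 = 94638)
(n + 17499) + u = (94638 + 17499) + 4585 = 112137 + 4585 = 116722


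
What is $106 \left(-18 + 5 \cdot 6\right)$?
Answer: $1272$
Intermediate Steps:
$106 \left(-18 + 5 \cdot 6\right) = 106 \left(-18 + 30\right) = 106 \cdot 12 = 1272$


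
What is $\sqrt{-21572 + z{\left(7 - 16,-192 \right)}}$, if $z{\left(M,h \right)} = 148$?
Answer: $4 i \sqrt{1339} \approx 146.37 i$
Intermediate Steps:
$\sqrt{-21572 + z{\left(7 - 16,-192 \right)}} = \sqrt{-21572 + 148} = \sqrt{-21424} = 4 i \sqrt{1339}$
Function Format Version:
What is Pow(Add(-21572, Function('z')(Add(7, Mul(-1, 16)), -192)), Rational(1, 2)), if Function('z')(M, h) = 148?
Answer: Mul(4, I, Pow(1339, Rational(1, 2))) ≈ Mul(146.37, I)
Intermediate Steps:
Pow(Add(-21572, Function('z')(Add(7, Mul(-1, 16)), -192)), Rational(1, 2)) = Pow(Add(-21572, 148), Rational(1, 2)) = Pow(-21424, Rational(1, 2)) = Mul(4, I, Pow(1339, Rational(1, 2)))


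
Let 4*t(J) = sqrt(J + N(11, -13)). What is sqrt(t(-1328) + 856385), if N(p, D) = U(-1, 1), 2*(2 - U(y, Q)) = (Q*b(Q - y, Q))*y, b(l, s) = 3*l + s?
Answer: sqrt(13702160 + 46*I*sqrt(10))/4 ≈ 925.41 + 0.0049122*I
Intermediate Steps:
b(l, s) = s + 3*l
U(y, Q) = 2 - Q*y*(-3*y + 4*Q)/2 (U(y, Q) = 2 - Q*(Q + 3*(Q - y))*y/2 = 2 - Q*(Q + (-3*y + 3*Q))*y/2 = 2 - Q*(-3*y + 4*Q)*y/2 = 2 - Q*y*(-3*y + 4*Q)/2)
N(p, D) = 11/2 (N(p, D) = 2 - 1/2*1*(-1)*(-3*(-1) + 4*1) = 2 - 1/2*1*(-1)*(3 + 4) = 2 - 1/2*1*(-1)*7 = 2 + 7/2 = 11/2)
t(J) = sqrt(11/2 + J)/4 (t(J) = sqrt(J + 11/2)/4 = sqrt(11/2 + J)/4)
sqrt(t(-1328) + 856385) = sqrt(sqrt(22 + 4*(-1328))/8 + 856385) = sqrt(sqrt(22 - 5312)/8 + 856385) = sqrt(sqrt(-5290)/8 + 856385) = sqrt((23*I*sqrt(10))/8 + 856385) = sqrt(23*I*sqrt(10)/8 + 856385) = sqrt(856385 + 23*I*sqrt(10)/8)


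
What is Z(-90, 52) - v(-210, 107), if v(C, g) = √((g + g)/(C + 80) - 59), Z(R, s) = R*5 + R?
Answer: -540 - 3*I*√28470/65 ≈ -540.0 - 7.7876*I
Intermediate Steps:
Z(R, s) = 6*R (Z(R, s) = 5*R + R = 6*R)
v(C, g) = √(-59 + 2*g/(80 + C)) (v(C, g) = √((2*g)/(80 + C) - 59) = √(2*g/(80 + C) - 59) = √(-59 + 2*g/(80 + C)))
Z(-90, 52) - v(-210, 107) = 6*(-90) - √((-4720 - 59*(-210) + 2*107)/(80 - 210)) = -540 - √((-4720 + 12390 + 214)/(-130)) = -540 - √(-1/130*7884) = -540 - √(-3942/65) = -540 - 3*I*√28470/65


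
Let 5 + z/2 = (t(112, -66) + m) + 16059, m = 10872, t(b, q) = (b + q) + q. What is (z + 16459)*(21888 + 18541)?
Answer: 2840986259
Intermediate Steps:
t(b, q) = b + 2*q
z = 53812 (z = -10 + 2*(((112 + 2*(-66)) + 10872) + 16059) = -10 + 2*(((112 - 132) + 10872) + 16059) = -10 + 2*((-20 + 10872) + 16059) = -10 + 2*(10852 + 16059) = -10 + 2*26911 = -10 + 53822 = 53812)
(z + 16459)*(21888 + 18541) = (53812 + 16459)*(21888 + 18541) = 70271*40429 = 2840986259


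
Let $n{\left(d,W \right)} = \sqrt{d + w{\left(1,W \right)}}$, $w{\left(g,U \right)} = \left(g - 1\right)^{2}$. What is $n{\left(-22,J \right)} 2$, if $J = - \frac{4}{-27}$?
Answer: $2 i \sqrt{22} \approx 9.3808 i$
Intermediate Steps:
$w{\left(g,U \right)} = \left(-1 + g\right)^{2}$
$J = \frac{4}{27}$ ($J = \left(-4\right) \left(- \frac{1}{27}\right) = \frac{4}{27} \approx 0.14815$)
$n{\left(d,W \right)} = \sqrt{d}$ ($n{\left(d,W \right)} = \sqrt{d + \left(-1 + 1\right)^{2}} = \sqrt{d + 0^{2}} = \sqrt{d + 0} = \sqrt{d}$)
$n{\left(-22,J \right)} 2 = \sqrt{-22} \cdot 2 = i \sqrt{22} \cdot 2 = 2 i \sqrt{22}$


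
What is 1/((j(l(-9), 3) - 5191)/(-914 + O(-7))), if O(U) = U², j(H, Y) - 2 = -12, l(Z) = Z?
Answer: 865/5201 ≈ 0.16631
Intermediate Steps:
j(H, Y) = -10 (j(H, Y) = 2 - 12 = -10)
1/((j(l(-9), 3) - 5191)/(-914 + O(-7))) = 1/((-10 - 5191)/(-914 + (-7)²)) = 1/(-5201/(-914 + 49)) = 1/(-5201/(-865)) = 1/(-5201*(-1/865)) = 1/(5201/865) = 865/5201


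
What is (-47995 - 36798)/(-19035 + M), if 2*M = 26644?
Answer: 84793/5713 ≈ 14.842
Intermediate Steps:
M = 13322 (M = (½)*26644 = 13322)
(-47995 - 36798)/(-19035 + M) = (-47995 - 36798)/(-19035 + 13322) = -84793/(-5713) = -84793*(-1/5713) = 84793/5713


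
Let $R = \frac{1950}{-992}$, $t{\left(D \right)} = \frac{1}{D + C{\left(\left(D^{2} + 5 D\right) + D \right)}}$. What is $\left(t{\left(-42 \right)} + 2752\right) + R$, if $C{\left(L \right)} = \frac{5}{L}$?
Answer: $\frac{86612965531}{31495504} \approx 2750.0$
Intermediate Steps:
$t{\left(D \right)} = \frac{1}{D + \frac{5}{D^{2} + 6 D}}$ ($t{\left(D \right)} = \frac{1}{D + \frac{5}{\left(D^{2} + 5 D\right) + D}} = \frac{1}{D + \frac{5}{D^{2} + 6 D}}$)
$R = - \frac{975}{496}$ ($R = 1950 \left(- \frac{1}{992}\right) = - \frac{975}{496} \approx -1.9657$)
$\left(t{\left(-42 \right)} + 2752\right) + R = \left(- \frac{42 \left(6 - 42\right)}{5 + \left(-42\right)^{2} \left(6 - 42\right)} + 2752\right) - \frac{975}{496} = \left(\left(-42\right) \frac{1}{5 + 1764 \left(-36\right)} \left(-36\right) + 2752\right) - \frac{975}{496} = \left(\left(-42\right) \frac{1}{5 - 63504} \left(-36\right) + 2752\right) - \frac{975}{496} = \left(\left(-42\right) \frac{1}{-63499} \left(-36\right) + 2752\right) - \frac{975}{496} = \left(\left(-42\right) \left(- \frac{1}{63499}\right) \left(-36\right) + 2752\right) - \frac{975}{496} = \left(- \frac{1512}{63499} + 2752\right) - \frac{975}{496} = \frac{174747736}{63499} - \frac{975}{496} = \frac{86612965531}{31495504}$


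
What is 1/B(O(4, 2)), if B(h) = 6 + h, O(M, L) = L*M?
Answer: 1/14 ≈ 0.071429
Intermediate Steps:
1/B(O(4, 2)) = 1/(6 + 2*4) = 1/(6 + 8) = 1/14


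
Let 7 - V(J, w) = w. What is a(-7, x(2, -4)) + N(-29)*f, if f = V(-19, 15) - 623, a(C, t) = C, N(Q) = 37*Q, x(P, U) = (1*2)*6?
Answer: 677056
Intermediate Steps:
V(J, w) = 7 - w
x(P, U) = 12 (x(P, U) = 2*6 = 12)
f = -631 (f = (7 - 1*15) - 623 = (7 - 15) - 623 = -8 - 623 = -631)
a(-7, x(2, -4)) + N(-29)*f = -7 + (37*(-29))*(-631) = -7 - 1073*(-631) = -7 + 677063 = 677056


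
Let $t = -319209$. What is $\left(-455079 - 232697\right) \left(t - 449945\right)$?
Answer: $529005661504$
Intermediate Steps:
$\left(-455079 - 232697\right) \left(t - 449945\right) = \left(-455079 - 232697\right) \left(-319209 - 449945\right) = \left(-687776\right) \left(-769154\right) = 529005661504$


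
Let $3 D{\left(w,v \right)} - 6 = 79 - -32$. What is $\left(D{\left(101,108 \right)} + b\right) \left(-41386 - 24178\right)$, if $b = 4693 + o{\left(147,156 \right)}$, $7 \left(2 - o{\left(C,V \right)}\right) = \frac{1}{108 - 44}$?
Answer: $- \frac{34762540921}{112} \approx -3.1038 \cdot 10^{8}$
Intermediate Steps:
$o{\left(C,V \right)} = \frac{895}{448}$ ($o{\left(C,V \right)} = 2 - \frac{1}{7 \left(108 - 44\right)} = 2 - \frac{1}{7 \cdot 64} = 2 - \frac{1}{448} = \frac{895}{448}$)
$b = \frac{2103359}{448}$ ($b = 4693 + \frac{895}{448} = \frac{2103359}{448} \approx 4695.0$)
$D{\left(w,v \right)} = 39$ ($D{\left(w,v \right)} = 2 + \frac{79 - -32}{3} = 2 + \frac{79 + 32}{3} = 2 + \frac{1}{3} \cdot 111 = 2 + 37 = 39$)
$\left(D{\left(101,108 \right)} + b\right) \left(-41386 - 24178\right) = \left(39 + \frac{2103359}{448}\right) \left(-41386 - 24178\right) = \frac{2120831}{448} \left(-65564\right) = - \frac{34762540921}{112}$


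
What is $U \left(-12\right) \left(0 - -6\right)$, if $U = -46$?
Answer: $3312$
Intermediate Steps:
$U \left(-12\right) \left(0 - -6\right) = \left(-46\right) \left(-12\right) \left(0 - -6\right) = 552 \left(0 + 6\right) = 552 \cdot 6 = 3312$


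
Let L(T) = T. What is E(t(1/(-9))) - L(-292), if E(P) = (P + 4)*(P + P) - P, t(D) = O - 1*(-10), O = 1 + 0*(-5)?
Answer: 611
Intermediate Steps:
O = 1 (O = 1 + 0 = 1)
t(D) = 11 (t(D) = 1 - 1*(-10) = 1 + 10 = 11)
E(P) = -P + 2*P*(4 + P) (E(P) = (4 + P)*(2*P) - P = 2*P*(4 + P) - P = -P + 2*P*(4 + P))
E(t(1/(-9))) - L(-292) = 11*(7 + 2*11) - 1*(-292) = 11*(7 + 22) + 292 = 11*29 + 292 = 319 + 292 = 611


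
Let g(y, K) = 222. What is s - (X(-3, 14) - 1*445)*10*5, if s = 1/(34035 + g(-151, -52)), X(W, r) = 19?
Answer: 729674101/34257 ≈ 21300.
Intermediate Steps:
s = 1/34257 (s = 1/(34035 + 222) = 1/34257 ≈ 2.9191e-5)
s - (X(-3, 14) - 1*445)*10*5 = 1/34257 - (19 - 1*445)*10*5 = 1/34257 - (19 - 445)*50 = 1/34257 - (-426)*50 = 1/34257 - 1*(-21300) = 1/34257 + 21300 = 729674101/34257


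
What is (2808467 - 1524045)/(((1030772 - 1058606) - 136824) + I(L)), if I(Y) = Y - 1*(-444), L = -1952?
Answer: -642211/83083 ≈ -7.7298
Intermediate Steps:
I(Y) = 444 + Y (I(Y) = Y + 444 = 444 + Y)
(2808467 - 1524045)/(((1030772 - 1058606) - 136824) + I(L)) = (2808467 - 1524045)/(((1030772 - 1058606) - 136824) + (444 - 1952)) = 1284422/((-27834 - 136824) - 1508) = 1284422/(-164658 - 1508) = 1284422/(-166166) = 1284422*(-1/166166) = -642211/83083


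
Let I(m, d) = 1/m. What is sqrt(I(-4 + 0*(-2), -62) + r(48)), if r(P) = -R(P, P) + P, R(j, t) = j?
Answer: I/2 ≈ 0.5*I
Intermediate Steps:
r(P) = 0 (r(P) = -P + P = 0)
sqrt(I(-4 + 0*(-2), -62) + r(48)) = sqrt(1/(-4 + 0*(-2)) + 0) = sqrt(1/(-4 + 0) + 0) = sqrt(1/(-4) + 0) = sqrt(-1/4 + 0) = sqrt(-1/4) = I/2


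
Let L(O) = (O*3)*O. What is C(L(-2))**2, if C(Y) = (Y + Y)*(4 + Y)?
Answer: 147456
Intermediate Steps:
L(O) = 3*O**2 (L(O) = (3*O)*O = 3*O**2)
C(Y) = 2*Y*(4 + Y) (C(Y) = (2*Y)*(4 + Y) = 2*Y*(4 + Y))
C(L(-2))**2 = (2*(3*(-2)**2)*(4 + 3*(-2)**2))**2 = (2*(3*4)*(4 + 3*4))**2 = (2*12*(4 + 12))**2 = (2*12*16)**2 = 384**2 = 147456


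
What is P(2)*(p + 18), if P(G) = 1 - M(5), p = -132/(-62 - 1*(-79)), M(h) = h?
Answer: -696/17 ≈ -40.941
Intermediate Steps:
p = -132/17 (p = -132/(-62 + 79) = -132/17 ≈ -7.7647)
P(G) = -4 (P(G) = 1 - 1*5 = 1 - 5 = -4)
P(2)*(p + 18) = -4*(-132/17 + 18) = -4*174/17 = -696/17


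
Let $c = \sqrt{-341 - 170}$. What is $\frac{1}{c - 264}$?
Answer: $- \frac{264}{70207} - \frac{i \sqrt{511}}{70207} \approx -0.0037603 - 0.00032198 i$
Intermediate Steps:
$c = i \sqrt{511}$ ($c = \sqrt{-511} = i \sqrt{511} \approx 22.605 i$)
$\frac{1}{c - 264} = \frac{1}{i \sqrt{511} - 264} = \frac{1}{-264 + i \sqrt{511}}$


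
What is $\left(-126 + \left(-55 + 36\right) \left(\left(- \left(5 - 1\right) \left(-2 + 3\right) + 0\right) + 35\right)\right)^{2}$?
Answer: $511225$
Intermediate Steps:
$\left(-126 + \left(-55 + 36\right) \left(\left(- \left(5 - 1\right) \left(-2 + 3\right) + 0\right) + 35\right)\right)^{2} = \left(-126 - 19 \left(\left(- 4 \cdot 1 + 0\right) + 35\right)\right)^{2} = \left(-126 - 19 \left(\left(\left(-1\right) 4 + 0\right) + 35\right)\right)^{2} = \left(-126 - 19 \left(\left(-4 + 0\right) + 35\right)\right)^{2} = \left(-126 - 19 \left(-4 + 35\right)\right)^{2} = \left(-126 - 589\right)^{2} = \left(-715\right)^{2} = 511225$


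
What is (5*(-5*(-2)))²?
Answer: 2500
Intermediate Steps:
(5*(-5*(-2)))² = (5*10)² = 50² = 2500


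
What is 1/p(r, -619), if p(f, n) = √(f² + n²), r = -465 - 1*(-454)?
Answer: √383282/383282 ≈ 0.0016153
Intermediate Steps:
r = -11 (r = -465 + 454 = -11)
1/p(r, -619) = 1/(√((-11)² + (-619)²)) = 1/(√(121 + 383161)) = 1/(√383282) = √383282/383282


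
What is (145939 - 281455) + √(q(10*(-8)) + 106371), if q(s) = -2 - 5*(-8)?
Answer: -135516 + √106409 ≈ -1.3519e+5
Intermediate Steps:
q(s) = 38 (q(s) = -2 + 40 = 38)
(145939 - 281455) + √(q(10*(-8)) + 106371) = (145939 - 281455) + √(38 + 106371) = -135516 + √106409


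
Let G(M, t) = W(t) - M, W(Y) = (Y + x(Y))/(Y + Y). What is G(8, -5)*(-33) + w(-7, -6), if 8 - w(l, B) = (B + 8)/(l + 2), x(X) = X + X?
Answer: 2229/10 ≈ 222.90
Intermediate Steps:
x(X) = 2*X
W(Y) = 3/2 (W(Y) = (Y + 2*Y)/(Y + Y) = (3*Y)/((2*Y)) = (3*Y)*(1/(2*Y)) = 3/2)
G(M, t) = 3/2 - M
w(l, B) = 8 - (8 + B)/(2 + l) (w(l, B) = 8 - (B + 8)/(l + 2) = 8 - (8 + B)/(2 + l))
G(8, -5)*(-33) + w(-7, -6) = (3/2 - 1*8)*(-33) + (8 - 1*(-6) + 8*(-7))/(2 - 7) = (3/2 - 8)*(-33) + (8 + 6 - 56)/(-5) = -13/2*(-33) - ⅕*(-42) = 429/2 + 42/5 = 2229/10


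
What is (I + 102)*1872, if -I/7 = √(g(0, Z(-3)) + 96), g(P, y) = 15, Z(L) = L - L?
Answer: 190944 - 13104*√111 ≈ 52885.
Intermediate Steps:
Z(L) = 0
I = -7*√111 (I = -7*√(15 + 96) = -7*√111 ≈ -73.750)
(I + 102)*1872 = (-7*√111 + 102)*1872 = (102 - 7*√111)*1872 = 190944 - 13104*√111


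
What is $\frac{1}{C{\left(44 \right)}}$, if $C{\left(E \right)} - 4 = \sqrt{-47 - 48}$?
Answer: $\frac{4}{111} - \frac{i \sqrt{95}}{111} \approx 0.036036 - 0.087809 i$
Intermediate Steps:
$C{\left(E \right)} = 4 + i \sqrt{95}$ ($C{\left(E \right)} = 4 + \sqrt{-47 - 48} = 4 + \sqrt{-95} = 4 + i \sqrt{95}$)
$\frac{1}{C{\left(44 \right)}} = \frac{1}{4 + i \sqrt{95}}$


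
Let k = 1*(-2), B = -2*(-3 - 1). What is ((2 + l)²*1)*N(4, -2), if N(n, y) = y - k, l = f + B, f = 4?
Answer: 0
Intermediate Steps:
B = 8 (B = -2*(-4) = 8)
k = -2
l = 12 (l = 4 + 8 = 12)
N(n, y) = 2 + y (N(n, y) = y - 1*(-2) = y + 2 = 2 + y)
((2 + l)²*1)*N(4, -2) = ((2 + 12)²*1)*(2 - 2) = (14²*1)*0 = (196*1)*0 = 196*0 = 0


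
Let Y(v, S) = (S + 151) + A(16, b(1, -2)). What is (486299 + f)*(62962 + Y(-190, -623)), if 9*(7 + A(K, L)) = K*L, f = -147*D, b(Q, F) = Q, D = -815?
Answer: 340850463752/9 ≈ 3.7872e+10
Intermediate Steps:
f = 119805 (f = -147*(-815) = 119805)
A(K, L) = -7 + K*L/9 (A(K, L) = -7 + (K*L)/9 = -7 + K*L/9)
Y(v, S) = 1312/9 + S (Y(v, S) = (S + 151) + (-7 + (1/9)*16*1) = (151 + S) + (-7 + 16/9) = (151 + S) - 47/9 = 1312/9 + S)
(486299 + f)*(62962 + Y(-190, -623)) = (486299 + 119805)*(62962 + (1312/9 - 623)) = 606104*(62962 - 4295/9) = 606104*(562363/9) = 340850463752/9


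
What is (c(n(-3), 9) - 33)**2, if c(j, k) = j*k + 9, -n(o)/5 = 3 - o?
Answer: 86436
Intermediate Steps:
n(o) = -15 + 5*o (n(o) = -5*(3 - o) = -15 + 5*o)
c(j, k) = 9 + j*k
(c(n(-3), 9) - 33)**2 = ((9 + (-15 + 5*(-3))*9) - 33)**2 = ((9 + (-15 - 15)*9) - 33)**2 = ((9 - 30*9) - 33)**2 = ((9 - 270) - 33)**2 = (-261 - 33)**2 = (-294)**2 = 86436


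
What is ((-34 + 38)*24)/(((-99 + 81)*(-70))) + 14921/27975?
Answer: 39789/65275 ≈ 0.60956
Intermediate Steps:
((-34 + 38)*24)/(((-99 + 81)*(-70))) + 14921/27975 = (4*24)/((-18*(-70))) + 14921*(1/27975) = 96/1260 + 14921/27975 = 96*(1/1260) + 14921/27975 = 8/105 + 14921/27975 = 39789/65275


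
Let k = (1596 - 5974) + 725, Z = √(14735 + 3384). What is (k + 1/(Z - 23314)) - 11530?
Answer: -8252332157605/543524477 - √18119/543524477 ≈ -15183.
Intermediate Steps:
Z = √18119 ≈ 134.61
k = -3653 (k = -4378 + 725 = -3653)
(k + 1/(Z - 23314)) - 11530 = (-3653 + 1/(√18119 - 23314)) - 11530 = (-3653 + 1/(-23314 + √18119)) - 11530 = -15183 + 1/(-23314 + √18119)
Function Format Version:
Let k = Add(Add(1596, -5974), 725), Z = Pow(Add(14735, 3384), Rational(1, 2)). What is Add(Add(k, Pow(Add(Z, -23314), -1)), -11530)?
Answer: Add(Rational(-8252332157605, 543524477), Mul(Rational(-1, 543524477), Pow(18119, Rational(1, 2)))) ≈ -15183.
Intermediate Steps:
Z = Pow(18119, Rational(1, 2)) ≈ 134.61
k = -3653 (k = Add(-4378, 725) = -3653)
Add(Add(k, Pow(Add(Z, -23314), -1)), -11530) = Add(Add(-3653, Pow(Add(Pow(18119, Rational(1, 2)), -23314), -1)), -11530) = Add(Add(-3653, Pow(Add(-23314, Pow(18119, Rational(1, 2))), -1)), -11530) = Add(-15183, Pow(Add(-23314, Pow(18119, Rational(1, 2))), -1))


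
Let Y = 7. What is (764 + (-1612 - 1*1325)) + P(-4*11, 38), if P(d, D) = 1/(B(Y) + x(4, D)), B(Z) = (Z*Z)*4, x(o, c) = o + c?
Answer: -517173/238 ≈ -2173.0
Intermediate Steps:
x(o, c) = c + o
B(Z) = 4*Z**2 (B(Z) = Z**2*4 = 4*Z**2)
P(d, D) = 1/(200 + D) (P(d, D) = 1/(4*7**2 + (D + 4)) = 1/(4*49 + (4 + D)) = 1/(196 + (4 + D)) = 1/(200 + D))
(764 + (-1612 - 1*1325)) + P(-4*11, 38) = (764 + (-1612 - 1*1325)) + 1/(200 + 38) = (764 + (-1612 - 1325)) + 1/238 = (764 - 2937) + 1/238 = -2173 + 1/238 = -517173/238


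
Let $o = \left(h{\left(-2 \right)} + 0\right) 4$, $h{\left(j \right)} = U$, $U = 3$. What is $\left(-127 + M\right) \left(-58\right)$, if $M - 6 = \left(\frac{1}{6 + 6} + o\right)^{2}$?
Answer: $- \frac{104429}{72} \approx -1450.4$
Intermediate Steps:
$h{\left(j \right)} = 3$
$o = 12$ ($o = \left(3 + 0\right) 4 = 3 \cdot 4 = 12$)
$M = \frac{21889}{144}$ ($M = 6 + \left(\frac{1}{6 + 6} + 12\right)^{2} = 6 + \left(\frac{1}{12} + 12\right)^{2} = 6 + \left(\frac{145}{12}\right)^{2} = 6 + \frac{21025}{144} = \frac{21889}{144} \approx 152.01$)
$\left(-127 + M\right) \left(-58\right) = \left(-127 + \frac{21889}{144}\right) \left(-58\right) = \frac{3601}{144} \left(-58\right) = - \frac{104429}{72}$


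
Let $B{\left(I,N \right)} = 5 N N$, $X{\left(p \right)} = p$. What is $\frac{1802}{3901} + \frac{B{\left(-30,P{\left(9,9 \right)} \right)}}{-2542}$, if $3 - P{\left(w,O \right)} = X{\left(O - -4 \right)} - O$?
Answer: $\frac{4561179}{9916342} \approx 0.45997$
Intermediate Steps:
$P{\left(w,O \right)} = -1$ ($P{\left(w,O \right)} = 3 - \left(\left(O - -4\right) - O\right) = 3 - \left(\left(O + 4\right) - O\right) = 3 - \left(\left(4 + O\right) - O\right) = 3 - 4 = -1$)
$B{\left(I,N \right)} = 5 N^{2}$
$\frac{1802}{3901} + \frac{B{\left(-30,P{\left(9,9 \right)} \right)}}{-2542} = \frac{1802}{3901} + \frac{5 \left(-1\right)^{2}}{-2542} = 1802 \cdot \frac{1}{3901} + 5 \cdot 1 \left(- \frac{1}{2542}\right) = \frac{1802}{3901} + 5 \left(- \frac{1}{2542}\right) = \frac{1802}{3901} - \frac{5}{2542} = \frac{4561179}{9916342}$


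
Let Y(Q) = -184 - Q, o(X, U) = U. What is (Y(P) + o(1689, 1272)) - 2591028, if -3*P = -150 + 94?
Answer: -7769876/3 ≈ -2.5900e+6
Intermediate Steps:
P = 56/3 (P = -(-150 + 94)/3 = -⅓*(-56) = 56/3 ≈ 18.667)
(Y(P) + o(1689, 1272)) - 2591028 = ((-184 - 1*56/3) + 1272) - 2591028 = ((-184 - 56/3) + 1272) - 2591028 = (-608/3 + 1272) - 2591028 = 3208/3 - 2591028 = -7769876/3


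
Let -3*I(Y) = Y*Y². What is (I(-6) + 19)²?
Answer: 8281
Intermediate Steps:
I(Y) = -Y³/3 (I(Y) = -Y*Y²/3 = -Y³/3)
(I(-6) + 19)² = (-⅓*(-6)³ + 19)² = (-⅓*(-216) + 19)² = (72 + 19)² = 91² = 8281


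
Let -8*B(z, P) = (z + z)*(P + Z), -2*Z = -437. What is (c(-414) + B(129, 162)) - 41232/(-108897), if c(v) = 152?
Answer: -3519186995/290392 ≈ -12119.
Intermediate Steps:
Z = 437/2 (Z = -½*(-437) = 437/2 ≈ 218.50)
B(z, P) = -z*(437/2 + P)/4 (B(z, P) = -(z + z)*(P + 437/2)/8 = -2*z*(437/2 + P)/8 = -z*(437/2 + P)/4)
(c(-414) + B(129, 162)) - 41232/(-108897) = (152 - ⅛*129*(437 + 2*162)) - 41232/(-108897) = (152 - ⅛*129*(437 + 324)) - 41232*(-1/108897) = (152 - ⅛*129*761) + 13744/36299 = (152 - 98169/8) + 13744/36299 = -96953/8 + 13744/36299 = -3519186995/290392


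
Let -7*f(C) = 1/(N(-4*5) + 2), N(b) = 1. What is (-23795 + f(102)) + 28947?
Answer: 108191/21 ≈ 5152.0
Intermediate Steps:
f(C) = -1/21 (f(C) = -1/(7*(1 + 2)) = -1/7/3 = -1/7*1/3 = -1/21)
(-23795 + f(102)) + 28947 = (-23795 - 1/21) + 28947 = -499696/21 + 28947 = 108191/21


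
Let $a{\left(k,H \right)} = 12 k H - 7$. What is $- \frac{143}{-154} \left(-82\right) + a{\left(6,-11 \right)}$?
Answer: $- \frac{6126}{7} \approx -875.14$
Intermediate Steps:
$a{\left(k,H \right)} = -7 + 12 H k$ ($a{\left(k,H \right)} = 12 H k - 7 = -7 + 12 H k$)
$- \frac{143}{-154} \left(-82\right) + a{\left(6,-11 \right)} = - \frac{143}{-154} \left(-82\right) + \left(-7 + 12 \left(-11\right) 6\right) = \left(-143\right) \left(- \frac{1}{154}\right) \left(-82\right) - 799 = \frac{13}{14} \left(-82\right) - 799 = - \frac{533}{7} - 799 = - \frac{6126}{7}$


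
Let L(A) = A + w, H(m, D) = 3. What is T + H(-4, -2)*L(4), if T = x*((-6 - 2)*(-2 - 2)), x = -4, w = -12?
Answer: -152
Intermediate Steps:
T = -128 (T = -4*(-6 - 2)*(-2 - 2) = -(-32)*(-4) = -4*32 = -128)
L(A) = -12 + A (L(A) = A - 12 = -12 + A)
T + H(-4, -2)*L(4) = -128 + 3*(-12 + 4) = -128 + 3*(-8) = -128 - 24 = -152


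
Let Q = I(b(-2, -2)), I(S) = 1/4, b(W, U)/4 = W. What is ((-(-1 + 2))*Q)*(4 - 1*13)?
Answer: 9/4 ≈ 2.2500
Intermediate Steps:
b(W, U) = 4*W
I(S) = 1/4
Q = 1/4 ≈ 0.25000
((-(-1 + 2))*Q)*(4 - 1*13) = (-(-1 + 2)*(1/4))*(4 - 1*13) = (-1*1*(1/4))*(4 - 13) = -1*1/4*(-9) = -1/4*(-9) = 9/4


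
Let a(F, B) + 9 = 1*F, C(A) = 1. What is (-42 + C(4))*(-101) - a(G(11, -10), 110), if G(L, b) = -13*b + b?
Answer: 4030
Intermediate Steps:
G(L, b) = -12*b
a(F, B) = -9 + F (a(F, B) = -9 + 1*F = -9 + F)
(-42 + C(4))*(-101) - a(G(11, -10), 110) = (-42 + 1)*(-101) - (-9 - 12*(-10)) = -41*(-101) - (-9 + 120) = 4141 - 1*111 = 4141 - 111 = 4030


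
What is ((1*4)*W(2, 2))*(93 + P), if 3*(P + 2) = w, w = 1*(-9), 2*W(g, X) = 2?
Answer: 352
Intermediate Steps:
W(g, X) = 1 (W(g, X) = (½)*2 = 1)
w = -9
P = -5 (P = -2 + (⅓)*(-9) = -2 - 3 = -5)
((1*4)*W(2, 2))*(93 + P) = ((1*4)*1)*(93 - 5) = (4*1)*88 = 4*88 = 352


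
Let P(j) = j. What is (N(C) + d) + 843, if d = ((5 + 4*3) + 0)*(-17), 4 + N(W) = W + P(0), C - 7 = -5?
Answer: 552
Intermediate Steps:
C = 2 (C = 7 - 5 = 2)
N(W) = -4 + W (N(W) = -4 + (W + 0) = -4 + W)
d = -289 (d = ((5 + 12) + 0)*(-17) = (17 + 0)*(-17) = 17*(-17) = -289)
(N(C) + d) + 843 = ((-4 + 2) - 289) + 843 = (-2 - 289) + 843 = -291 + 843 = 552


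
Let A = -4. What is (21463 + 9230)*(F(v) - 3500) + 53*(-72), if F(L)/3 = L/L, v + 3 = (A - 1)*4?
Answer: -107337237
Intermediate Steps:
v = -23 (v = -3 + (-4 - 1)*4 = -3 - 5*4 = -3 - 20 = -23)
F(L) = 3 (F(L) = 3*(L/L) = 3*1 = 3)
(21463 + 9230)*(F(v) - 3500) + 53*(-72) = (21463 + 9230)*(3 - 3500) + 53*(-72) = 30693*(-3497) - 3816 = -107333421 - 3816 = -107337237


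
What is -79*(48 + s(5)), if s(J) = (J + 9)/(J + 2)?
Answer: -3950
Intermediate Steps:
s(J) = (9 + J)/(2 + J)
-79*(48 + s(5)) = -79*(48 + (9 + 5)/(2 + 5)) = -79*(48 + 14/7) = -79*(48 + (⅐)*14) = -79*(48 + 2) = -79*50 = -3950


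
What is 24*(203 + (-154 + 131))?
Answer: 4320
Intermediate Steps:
24*(203 + (-154 + 131)) = 24*(203 - 23) = 24*180 = 4320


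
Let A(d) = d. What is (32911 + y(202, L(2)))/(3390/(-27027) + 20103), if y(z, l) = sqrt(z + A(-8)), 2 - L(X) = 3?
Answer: 296495199/181106797 + 9009*sqrt(194)/181106797 ≈ 1.6378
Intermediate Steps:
L(X) = -1 (L(X) = 2 - 1*3 = 2 - 3 = -1)
y(z, l) = sqrt(-8 + z) (y(z, l) = sqrt(z - 8) = sqrt(-8 + z))
(32911 + y(202, L(2)))/(3390/(-27027) + 20103) = (32911 + sqrt(-8 + 202))/(3390/(-27027) + 20103) = (32911 + sqrt(194))/(3390*(-1/27027) + 20103) = (32911 + sqrt(194))/(-1130/9009 + 20103) = (32911 + sqrt(194))/(181106797/9009) = (32911 + sqrt(194))*(9009/181106797) = 296495199/181106797 + 9009*sqrt(194)/181106797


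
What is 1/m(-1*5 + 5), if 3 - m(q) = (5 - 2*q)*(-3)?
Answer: 1/18 ≈ 0.055556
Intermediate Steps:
m(q) = 18 - 6*q (m(q) = 3 - (5 - 2*q)*(-3) = 3 - (-15 + 6*q) = 3 + (15 - 6*q) = 18 - 6*q)
1/m(-1*5 + 5) = 1/(18 - 6*(-1*5 + 5)) = 1/(18 - 6*(-5 + 5)) = 1/(18 - 6*0) = 1/(18 + 0) = 1/18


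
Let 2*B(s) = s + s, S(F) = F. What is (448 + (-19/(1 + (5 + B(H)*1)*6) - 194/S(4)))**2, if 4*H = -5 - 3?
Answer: 635209/4 ≈ 1.5880e+5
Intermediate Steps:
H = -2 (H = (-5 - 3)/4 = (1/4)*(-8) = -2)
B(s) = s (B(s) = (s + s)/2 = (2*s)/2 = s)
(448 + (-19/(1 + (5 + B(H)*1)*6) - 194/S(4)))**2 = (448 + (-19/(1 + (5 - 2*1)*6) - 194/4))**2 = (448 + (-19/(1 + (5 - 2)*6) - 194*1/4))**2 = (448 + (-19/(1 + 3*6) - 97/2))**2 = (448 + (-19/(1 + 18) - 97/2))**2 = (448 + (-19/19 - 97/2))**2 = (448 + (-19*1/19 - 97/2))**2 = (448 + (-1 - 97/2))**2 = (448 - 99/2)**2 = (797/2)**2 = 635209/4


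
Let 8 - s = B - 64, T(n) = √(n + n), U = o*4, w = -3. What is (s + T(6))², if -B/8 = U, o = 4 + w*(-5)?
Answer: 462412 + 2720*√3 ≈ 4.6712e+5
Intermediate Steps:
o = 19 (o = 4 - 3*(-5) = 4 + 15 = 19)
U = 76 (U = 19*4 = 76)
B = -608 (B = -8*76 = -608)
T(n) = √2*√n (T(n) = √(2*n) = √2*√n)
s = 680 (s = 8 - (-608 - 64) = 8 - 1*(-672) = 8 + 672 = 680)
(s + T(6))² = (680 + √2*√6)² = (680 + 2*√3)²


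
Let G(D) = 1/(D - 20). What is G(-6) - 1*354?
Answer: -9205/26 ≈ -354.04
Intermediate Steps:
G(D) = 1/(-20 + D)
G(-6) - 1*354 = 1/(-20 - 6) - 1*354 = 1/(-26) - 354 = -1/26 - 354 = -9205/26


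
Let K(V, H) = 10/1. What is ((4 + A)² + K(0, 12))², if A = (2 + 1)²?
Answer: 32041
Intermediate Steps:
K(V, H) = 10 (K(V, H) = 10*1 = 10)
A = 9 (A = 3² = 9)
((4 + A)² + K(0, 12))² = ((4 + 9)² + 10)² = (13² + 10)² = (169 + 10)² = 179² = 32041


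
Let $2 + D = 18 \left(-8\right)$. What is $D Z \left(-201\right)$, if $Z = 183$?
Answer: $5370318$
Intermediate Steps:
$D = -146$ ($D = -2 + 18 \left(-8\right) = -2 - 144 = -146$)
$D Z \left(-201\right) = \left(-146\right) 183 \left(-201\right) = \left(-26718\right) \left(-201\right) = 5370318$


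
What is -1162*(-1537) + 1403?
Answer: 1787397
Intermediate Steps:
-1162*(-1537) + 1403 = 1785994 + 1403 = 1787397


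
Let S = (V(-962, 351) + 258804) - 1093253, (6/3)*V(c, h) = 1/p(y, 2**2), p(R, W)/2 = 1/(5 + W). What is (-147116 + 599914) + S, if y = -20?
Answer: -1526595/4 ≈ -3.8165e+5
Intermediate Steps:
p(R, W) = 2/(5 + W)
V(c, h) = 9/4 (V(c, h) = 1/(2*((2/(5 + 2**2)))) = 1/(2*((2/(5 + 4)))) = 1/(2*((2/9))) = 1/(2*((2*(1/9)))) = 1/(2*(2/9)) = (1/2)*(9/2) = 9/4)
S = -3337787/4 (S = (9/4 + 258804) - 1093253 = 1035225/4 - 1093253 = -3337787/4 ≈ -8.3445e+5)
(-147116 + 599914) + S = (-147116 + 599914) - 3337787/4 = 452798 - 3337787/4 = -1526595/4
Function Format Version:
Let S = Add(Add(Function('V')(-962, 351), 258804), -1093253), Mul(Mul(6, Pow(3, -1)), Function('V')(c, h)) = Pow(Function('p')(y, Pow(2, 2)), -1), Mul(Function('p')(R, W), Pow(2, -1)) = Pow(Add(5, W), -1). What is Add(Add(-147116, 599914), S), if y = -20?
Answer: Rational(-1526595, 4) ≈ -3.8165e+5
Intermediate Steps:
Function('p')(R, W) = Mul(2, Pow(Add(5, W), -1))
Function('V')(c, h) = Rational(9, 4) (Function('V')(c, h) = Mul(Rational(1, 2), Pow(Mul(2, Pow(Add(5, Pow(2, 2)), -1)), -1)) = Mul(Rational(1, 2), Pow(Mul(2, Pow(Add(5, 4), -1)), -1)) = Mul(Rational(1, 2), Pow(Mul(2, Pow(9, -1)), -1)) = Mul(Rational(1, 2), Pow(Mul(2, Rational(1, 9)), -1)) = Mul(Rational(1, 2), Pow(Rational(2, 9), -1)) = Mul(Rational(1, 2), Rational(9, 2)) = Rational(9, 4))
S = Rational(-3337787, 4) (S = Add(Add(Rational(9, 4), 258804), -1093253) = Add(Rational(1035225, 4), -1093253) = Rational(-3337787, 4) ≈ -8.3445e+5)
Add(Add(-147116, 599914), S) = Add(Add(-147116, 599914), Rational(-3337787, 4)) = Add(452798, Rational(-3337787, 4)) = Rational(-1526595, 4)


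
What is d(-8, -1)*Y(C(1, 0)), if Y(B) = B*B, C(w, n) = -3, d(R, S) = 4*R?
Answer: -288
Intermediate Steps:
Y(B) = B²
d(-8, -1)*Y(C(1, 0)) = (4*(-8))*(-3)² = -32*9 = -288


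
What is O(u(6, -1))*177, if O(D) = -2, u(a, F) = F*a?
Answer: -354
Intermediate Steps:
O(u(6, -1))*177 = -2*177 = -354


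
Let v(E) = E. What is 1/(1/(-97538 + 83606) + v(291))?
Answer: 13932/4054211 ≈ 0.0034364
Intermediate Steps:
1/(1/(-97538 + 83606) + v(291)) = 1/(1/(-97538 + 83606) + 291) = 1/(1/(-13932) + 291) = 1/(-1/13932 + 291) = 1/(4054211/13932) = 13932/4054211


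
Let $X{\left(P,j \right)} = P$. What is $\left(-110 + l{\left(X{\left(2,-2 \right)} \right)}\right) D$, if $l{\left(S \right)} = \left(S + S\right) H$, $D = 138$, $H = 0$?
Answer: $-15180$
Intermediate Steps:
$l{\left(S \right)} = 0$ ($l{\left(S \right)} = \left(S + S\right) 0 = 2 S 0 = 0$)
$\left(-110 + l{\left(X{\left(2,-2 \right)} \right)}\right) D = \left(-110 + 0\right) 138 = \left(-110\right) 138 = -15180$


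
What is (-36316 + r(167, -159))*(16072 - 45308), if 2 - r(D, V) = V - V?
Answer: 1061676104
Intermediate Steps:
r(D, V) = 2 (r(D, V) = 2 - (V - V) = 2 - 1*0 = 2 + 0 = 2)
(-36316 + r(167, -159))*(16072 - 45308) = (-36316 + 2)*(16072 - 45308) = -36314*(-29236) = 1061676104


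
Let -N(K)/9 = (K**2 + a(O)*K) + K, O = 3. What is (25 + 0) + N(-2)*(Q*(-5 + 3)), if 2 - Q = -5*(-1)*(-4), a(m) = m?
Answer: -1559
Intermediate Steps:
Q = 22 (Q = 2 - (-5*(-1))*(-4) = 2 - 5*(-4) = 2 - 1*(-20) = 2 + 20 = 22)
N(K) = -36*K - 9*K**2 (N(K) = -9*((K**2 + 3*K) + K) = -9*(K**2 + 4*K) = -36*K - 9*K**2)
(25 + 0) + N(-2)*(Q*(-5 + 3)) = (25 + 0) + (-9*(-2)*(4 - 2))*(22*(-5 + 3)) = 25 + (-9*(-2)*2)*(22*(-2)) = 25 + 36*(-44) = 25 - 1584 = -1559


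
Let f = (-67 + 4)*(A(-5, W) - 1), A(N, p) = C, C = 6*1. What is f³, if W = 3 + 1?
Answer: -31255875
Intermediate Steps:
W = 4
C = 6
A(N, p) = 6
f = -315 (f = (-67 + 4)*(6 - 1) = -63*5 = -315)
f³ = (-315)³ = -31255875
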